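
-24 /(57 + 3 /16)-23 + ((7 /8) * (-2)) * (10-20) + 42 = 22009 /610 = 36.08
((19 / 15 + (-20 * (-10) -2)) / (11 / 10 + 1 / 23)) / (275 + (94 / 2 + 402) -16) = 68747 / 279306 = 0.25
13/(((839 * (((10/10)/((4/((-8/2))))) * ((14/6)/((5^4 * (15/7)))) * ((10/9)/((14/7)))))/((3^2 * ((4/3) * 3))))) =-23692500/41111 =-576.31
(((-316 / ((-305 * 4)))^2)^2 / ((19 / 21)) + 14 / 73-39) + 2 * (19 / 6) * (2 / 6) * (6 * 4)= 427176214211894 / 36007840250625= 11.86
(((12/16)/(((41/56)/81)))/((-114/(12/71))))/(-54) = 126/55309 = 0.00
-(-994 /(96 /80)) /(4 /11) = 27335 /12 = 2277.92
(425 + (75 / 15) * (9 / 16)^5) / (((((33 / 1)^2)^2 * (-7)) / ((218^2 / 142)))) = -5298213674645 / 309016782176256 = -0.02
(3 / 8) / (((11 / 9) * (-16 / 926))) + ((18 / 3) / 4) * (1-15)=-27285 / 704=-38.76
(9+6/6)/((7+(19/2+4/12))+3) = 60/119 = 0.50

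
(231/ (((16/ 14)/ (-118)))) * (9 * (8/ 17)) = -1717254/ 17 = -101014.94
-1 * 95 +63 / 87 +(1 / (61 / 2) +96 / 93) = -5111588 / 54839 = -93.21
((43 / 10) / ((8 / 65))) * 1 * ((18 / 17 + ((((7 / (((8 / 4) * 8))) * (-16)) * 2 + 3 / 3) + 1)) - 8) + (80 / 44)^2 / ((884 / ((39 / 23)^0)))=-141567627 / 213928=-661.75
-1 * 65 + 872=807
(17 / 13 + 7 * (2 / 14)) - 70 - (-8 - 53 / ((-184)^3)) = -4834095793 / 80983552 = -59.69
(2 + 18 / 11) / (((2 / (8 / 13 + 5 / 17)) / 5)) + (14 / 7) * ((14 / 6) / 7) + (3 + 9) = 152678 / 7293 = 20.93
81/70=1.16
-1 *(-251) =251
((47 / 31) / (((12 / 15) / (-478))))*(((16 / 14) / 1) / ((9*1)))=-224660 / 1953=-115.03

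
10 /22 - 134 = -1469 /11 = -133.55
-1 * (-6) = 6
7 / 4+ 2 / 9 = 1.97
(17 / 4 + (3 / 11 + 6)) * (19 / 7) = 8797 / 308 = 28.56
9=9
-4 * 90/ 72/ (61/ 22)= -110/ 61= -1.80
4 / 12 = 1 / 3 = 0.33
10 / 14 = 5 / 7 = 0.71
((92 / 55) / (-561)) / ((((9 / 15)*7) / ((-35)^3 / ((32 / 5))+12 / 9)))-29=-75406405 / 3110184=-24.24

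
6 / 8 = 3 / 4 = 0.75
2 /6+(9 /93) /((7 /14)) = 49 /93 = 0.53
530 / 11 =48.18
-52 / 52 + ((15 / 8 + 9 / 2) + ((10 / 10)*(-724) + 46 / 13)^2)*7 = 4912488517 / 1352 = 3633497.42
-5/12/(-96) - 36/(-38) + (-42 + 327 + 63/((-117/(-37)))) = 87034835/284544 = 305.87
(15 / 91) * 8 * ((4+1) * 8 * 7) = 4800 / 13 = 369.23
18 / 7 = 2.57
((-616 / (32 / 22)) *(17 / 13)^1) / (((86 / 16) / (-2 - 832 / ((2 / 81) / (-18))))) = -34933471496 / 559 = -62492793.37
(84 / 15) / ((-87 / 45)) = -84 / 29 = -2.90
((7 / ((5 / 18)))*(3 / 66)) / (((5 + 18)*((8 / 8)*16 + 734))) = 21 / 316250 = 0.00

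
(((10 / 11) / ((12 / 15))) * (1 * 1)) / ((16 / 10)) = 125 / 176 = 0.71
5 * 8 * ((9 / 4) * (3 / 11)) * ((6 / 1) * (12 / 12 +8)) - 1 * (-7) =14657 / 11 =1332.45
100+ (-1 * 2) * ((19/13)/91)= 118262/1183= 99.97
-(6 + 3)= -9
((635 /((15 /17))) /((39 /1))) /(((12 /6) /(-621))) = -148971 /26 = -5729.65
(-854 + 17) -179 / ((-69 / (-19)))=-61154 / 69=-886.29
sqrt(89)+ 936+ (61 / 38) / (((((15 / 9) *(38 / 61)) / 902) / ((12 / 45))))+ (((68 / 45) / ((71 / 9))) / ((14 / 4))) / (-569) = sqrt(89)+ 3338015365926 / 2552206825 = 1317.33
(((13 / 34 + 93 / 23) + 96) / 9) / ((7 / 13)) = 145847 / 7038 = 20.72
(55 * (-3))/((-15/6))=66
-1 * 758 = -758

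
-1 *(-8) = 8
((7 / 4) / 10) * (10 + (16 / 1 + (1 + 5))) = 28 / 5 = 5.60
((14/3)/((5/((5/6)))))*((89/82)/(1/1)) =623/738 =0.84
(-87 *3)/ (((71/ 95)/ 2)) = -49590/ 71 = -698.45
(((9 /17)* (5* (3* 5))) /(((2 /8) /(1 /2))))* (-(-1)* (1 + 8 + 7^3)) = 475200 /17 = 27952.94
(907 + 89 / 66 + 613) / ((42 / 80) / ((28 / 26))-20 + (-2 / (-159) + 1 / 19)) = -4044474520 / 51700231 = -78.23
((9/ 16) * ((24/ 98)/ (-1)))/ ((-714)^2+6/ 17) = -153/ 566213816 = -0.00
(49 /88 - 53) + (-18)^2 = 23897 /88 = 271.56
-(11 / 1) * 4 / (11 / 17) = -68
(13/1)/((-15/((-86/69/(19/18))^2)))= -1153776/954845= -1.21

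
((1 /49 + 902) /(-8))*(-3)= 132597 /392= 338.26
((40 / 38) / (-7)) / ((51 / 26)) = -520 / 6783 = -0.08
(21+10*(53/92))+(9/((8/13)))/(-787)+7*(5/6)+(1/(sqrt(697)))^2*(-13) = 9858039295/302793528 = 32.56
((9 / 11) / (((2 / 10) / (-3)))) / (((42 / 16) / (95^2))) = -3249000 / 77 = -42194.81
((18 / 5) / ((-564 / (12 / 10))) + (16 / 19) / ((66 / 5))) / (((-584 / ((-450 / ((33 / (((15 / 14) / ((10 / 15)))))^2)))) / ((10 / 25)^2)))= 1116639 / 68024982256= 0.00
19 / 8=2.38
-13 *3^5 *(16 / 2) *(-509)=12863448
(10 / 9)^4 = 10000 / 6561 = 1.52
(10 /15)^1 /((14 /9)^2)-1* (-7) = 713 /98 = 7.28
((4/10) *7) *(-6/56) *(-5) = 3/2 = 1.50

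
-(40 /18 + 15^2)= -2045 /9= -227.22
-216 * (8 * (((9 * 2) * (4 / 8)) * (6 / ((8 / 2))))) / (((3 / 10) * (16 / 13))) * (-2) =126360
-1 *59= -59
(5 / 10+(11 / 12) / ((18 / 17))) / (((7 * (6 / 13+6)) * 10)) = 767 / 254016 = 0.00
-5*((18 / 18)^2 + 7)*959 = -38360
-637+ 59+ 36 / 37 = -21350 / 37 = -577.03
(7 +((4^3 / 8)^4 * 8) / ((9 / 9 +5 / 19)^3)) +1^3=439192 / 27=16266.37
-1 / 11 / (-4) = 1 / 44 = 0.02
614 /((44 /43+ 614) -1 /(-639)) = 16870878 /16899037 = 1.00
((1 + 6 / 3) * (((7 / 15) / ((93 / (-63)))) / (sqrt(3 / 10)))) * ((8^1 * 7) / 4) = -686 * sqrt(30) / 155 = -24.24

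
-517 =-517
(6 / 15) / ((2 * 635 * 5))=1 / 15875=0.00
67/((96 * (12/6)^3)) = 67/768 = 0.09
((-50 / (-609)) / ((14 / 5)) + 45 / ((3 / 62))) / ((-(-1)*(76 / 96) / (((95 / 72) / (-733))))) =-19823575 / 9374337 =-2.11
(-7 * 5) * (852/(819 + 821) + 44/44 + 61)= -179431/82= -2188.18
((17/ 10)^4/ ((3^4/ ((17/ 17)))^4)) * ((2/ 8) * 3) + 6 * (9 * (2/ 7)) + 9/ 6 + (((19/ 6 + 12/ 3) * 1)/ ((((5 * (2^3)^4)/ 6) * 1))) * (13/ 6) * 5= 8717466278435441/ 514264826880000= 16.95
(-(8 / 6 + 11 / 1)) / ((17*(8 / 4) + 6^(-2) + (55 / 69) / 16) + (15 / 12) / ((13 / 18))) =-531024 / 1541765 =-0.34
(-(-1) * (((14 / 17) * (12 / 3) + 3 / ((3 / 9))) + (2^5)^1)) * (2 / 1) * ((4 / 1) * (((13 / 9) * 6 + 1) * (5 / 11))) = 291160 / 187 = 1557.01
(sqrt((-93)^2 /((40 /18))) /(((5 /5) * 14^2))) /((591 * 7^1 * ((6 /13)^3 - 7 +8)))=204321 * sqrt(5) /6521952920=0.00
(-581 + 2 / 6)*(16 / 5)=-27872 / 15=-1858.13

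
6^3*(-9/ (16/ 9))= -2187/ 2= -1093.50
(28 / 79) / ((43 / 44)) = 1232 / 3397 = 0.36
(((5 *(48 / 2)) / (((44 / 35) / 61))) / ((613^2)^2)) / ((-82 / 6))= -192150 / 63682255953811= -0.00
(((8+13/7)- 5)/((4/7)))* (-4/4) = -17/2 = -8.50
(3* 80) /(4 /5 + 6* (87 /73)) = 43800 /1451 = 30.19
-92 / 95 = -0.97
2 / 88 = 1 / 44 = 0.02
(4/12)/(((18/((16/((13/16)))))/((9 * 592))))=75776/39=1942.97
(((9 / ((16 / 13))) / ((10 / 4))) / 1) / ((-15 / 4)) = -39 / 50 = -0.78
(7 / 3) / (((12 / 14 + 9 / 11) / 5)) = 2695 / 387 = 6.96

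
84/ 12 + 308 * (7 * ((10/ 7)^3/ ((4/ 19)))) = 29864.14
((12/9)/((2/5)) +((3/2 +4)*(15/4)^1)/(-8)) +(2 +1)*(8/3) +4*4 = 4753/192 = 24.76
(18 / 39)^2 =36 / 169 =0.21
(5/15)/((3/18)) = 2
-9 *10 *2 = -180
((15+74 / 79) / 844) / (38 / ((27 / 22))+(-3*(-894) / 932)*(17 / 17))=7920369 / 14194753654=0.00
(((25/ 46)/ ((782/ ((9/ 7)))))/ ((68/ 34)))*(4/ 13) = 225/ 1636726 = 0.00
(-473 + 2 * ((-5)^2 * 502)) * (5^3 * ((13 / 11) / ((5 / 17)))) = 136064175 / 11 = 12369470.45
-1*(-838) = 838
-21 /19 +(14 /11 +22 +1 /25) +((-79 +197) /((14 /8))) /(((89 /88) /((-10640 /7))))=-329806622818 /3255175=-101317.63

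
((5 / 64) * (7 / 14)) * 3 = 15 / 128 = 0.12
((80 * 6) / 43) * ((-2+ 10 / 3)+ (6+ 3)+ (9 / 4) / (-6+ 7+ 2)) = 5320 / 43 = 123.72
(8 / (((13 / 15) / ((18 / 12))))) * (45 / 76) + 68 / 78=517 / 57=9.07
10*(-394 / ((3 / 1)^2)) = -3940 / 9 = -437.78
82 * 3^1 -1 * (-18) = 264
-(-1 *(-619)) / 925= -619 / 925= -0.67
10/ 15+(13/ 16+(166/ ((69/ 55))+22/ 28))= 1040063/ 7728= 134.58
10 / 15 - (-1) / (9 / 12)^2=22 / 9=2.44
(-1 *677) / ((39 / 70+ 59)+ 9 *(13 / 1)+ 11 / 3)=-142170 / 37847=-3.76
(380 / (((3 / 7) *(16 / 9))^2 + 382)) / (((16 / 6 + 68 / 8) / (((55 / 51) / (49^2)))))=17100 / 428014559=0.00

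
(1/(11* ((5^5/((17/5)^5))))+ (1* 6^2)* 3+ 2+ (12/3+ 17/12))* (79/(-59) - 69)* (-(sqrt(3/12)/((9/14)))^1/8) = 86450670727379/109518750000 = 789.37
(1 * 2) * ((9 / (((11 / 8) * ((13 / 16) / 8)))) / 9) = 2048 / 143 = 14.32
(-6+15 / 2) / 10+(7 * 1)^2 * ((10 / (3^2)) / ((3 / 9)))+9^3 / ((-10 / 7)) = -20809 / 60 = -346.82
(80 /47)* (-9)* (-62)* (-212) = -9463680 /47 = -201354.89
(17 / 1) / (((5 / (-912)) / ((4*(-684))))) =42418944 / 5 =8483788.80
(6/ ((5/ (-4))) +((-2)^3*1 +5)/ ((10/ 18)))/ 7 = -51/ 35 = -1.46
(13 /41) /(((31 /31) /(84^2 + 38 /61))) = 5595902 /2501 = 2237.47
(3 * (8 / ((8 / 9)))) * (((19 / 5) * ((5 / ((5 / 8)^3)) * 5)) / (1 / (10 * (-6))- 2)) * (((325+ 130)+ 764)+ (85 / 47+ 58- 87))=-35310422016 / 5687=-6208971.69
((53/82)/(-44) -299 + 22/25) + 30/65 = -349051537/1172600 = -297.67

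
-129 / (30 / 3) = -129 / 10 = -12.90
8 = 8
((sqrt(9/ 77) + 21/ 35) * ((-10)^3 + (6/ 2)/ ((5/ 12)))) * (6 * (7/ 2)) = -312732/ 25-44676 * sqrt(77)/ 55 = -19637.10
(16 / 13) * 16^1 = 256 / 13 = 19.69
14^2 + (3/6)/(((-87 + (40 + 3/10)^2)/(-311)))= 195.90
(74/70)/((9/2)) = 74/315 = 0.23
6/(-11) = -6/11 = -0.55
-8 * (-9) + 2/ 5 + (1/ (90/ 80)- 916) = -37922/ 45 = -842.71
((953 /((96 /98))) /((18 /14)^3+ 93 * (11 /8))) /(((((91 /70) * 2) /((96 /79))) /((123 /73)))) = 52535992880 /8914576697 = 5.89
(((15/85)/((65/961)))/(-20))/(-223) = 2883/4928300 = 0.00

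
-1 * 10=-10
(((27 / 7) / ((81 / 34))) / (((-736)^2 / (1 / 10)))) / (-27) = -17 / 1535708160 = -0.00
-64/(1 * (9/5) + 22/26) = -24.19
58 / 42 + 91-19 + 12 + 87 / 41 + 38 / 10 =393059 / 4305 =91.30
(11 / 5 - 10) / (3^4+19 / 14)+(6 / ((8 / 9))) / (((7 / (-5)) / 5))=-24.20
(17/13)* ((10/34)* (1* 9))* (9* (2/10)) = 81/13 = 6.23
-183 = -183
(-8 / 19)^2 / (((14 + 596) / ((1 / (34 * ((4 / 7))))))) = 28 / 1871785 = 0.00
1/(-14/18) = -9/7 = -1.29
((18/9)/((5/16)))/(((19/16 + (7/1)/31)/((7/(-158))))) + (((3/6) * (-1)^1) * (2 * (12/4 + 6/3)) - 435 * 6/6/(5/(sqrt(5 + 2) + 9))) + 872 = -146.38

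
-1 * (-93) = 93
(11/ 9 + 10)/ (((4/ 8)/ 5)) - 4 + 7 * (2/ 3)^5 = 26522/ 243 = 109.14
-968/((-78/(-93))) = -15004/13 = -1154.15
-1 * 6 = -6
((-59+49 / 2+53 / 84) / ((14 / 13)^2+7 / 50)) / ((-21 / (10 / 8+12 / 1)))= 637066625 / 38748024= 16.44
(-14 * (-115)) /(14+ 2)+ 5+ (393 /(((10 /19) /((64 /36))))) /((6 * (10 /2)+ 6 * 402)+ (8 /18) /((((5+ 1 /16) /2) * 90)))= 34020611941 /320439496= 106.17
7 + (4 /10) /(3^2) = 317 /45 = 7.04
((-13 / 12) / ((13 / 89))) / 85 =-89 / 1020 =-0.09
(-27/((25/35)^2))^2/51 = 583443/10625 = 54.91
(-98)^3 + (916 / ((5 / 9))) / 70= -164704478 / 175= -941168.45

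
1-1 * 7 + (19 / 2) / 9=-89 / 18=-4.94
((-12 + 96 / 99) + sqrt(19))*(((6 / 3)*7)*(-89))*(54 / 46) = 9758.23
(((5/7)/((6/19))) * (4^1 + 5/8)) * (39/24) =45695/2688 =17.00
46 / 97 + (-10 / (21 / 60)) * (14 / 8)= -4804 / 97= -49.53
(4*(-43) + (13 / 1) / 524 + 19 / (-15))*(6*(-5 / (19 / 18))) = 4923.72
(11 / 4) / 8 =11 / 32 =0.34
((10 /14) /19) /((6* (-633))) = -5 /505134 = -0.00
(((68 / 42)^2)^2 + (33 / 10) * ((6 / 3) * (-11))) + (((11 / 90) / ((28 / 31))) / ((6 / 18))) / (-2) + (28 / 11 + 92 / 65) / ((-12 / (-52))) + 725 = 23146510913 / 34228656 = 676.23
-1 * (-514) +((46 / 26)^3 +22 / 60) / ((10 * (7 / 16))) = 594417158 / 1153425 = 515.35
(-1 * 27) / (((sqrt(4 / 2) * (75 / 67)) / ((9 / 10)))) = -5427 * sqrt(2) / 500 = -15.35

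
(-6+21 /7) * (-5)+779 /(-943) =326 /23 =14.17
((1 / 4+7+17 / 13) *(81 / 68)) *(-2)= -36045 / 1768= -20.39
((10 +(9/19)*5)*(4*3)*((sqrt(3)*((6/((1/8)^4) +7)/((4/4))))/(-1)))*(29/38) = -1005198870*sqrt(3)/361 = -4822868.46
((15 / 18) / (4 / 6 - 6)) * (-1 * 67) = 335 / 32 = 10.47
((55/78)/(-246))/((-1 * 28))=0.00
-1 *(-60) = 60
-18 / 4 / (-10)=9 / 20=0.45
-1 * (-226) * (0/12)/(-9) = 0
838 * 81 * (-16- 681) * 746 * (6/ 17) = -12456699048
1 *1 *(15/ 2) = 15/ 2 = 7.50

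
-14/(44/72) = -252/11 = -22.91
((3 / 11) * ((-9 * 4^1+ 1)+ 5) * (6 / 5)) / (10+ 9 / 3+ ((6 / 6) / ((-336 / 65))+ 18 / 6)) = -36288 / 58421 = -0.62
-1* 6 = -6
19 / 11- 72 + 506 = 4793 / 11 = 435.73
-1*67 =-67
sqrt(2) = 1.41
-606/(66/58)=-5858/11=-532.55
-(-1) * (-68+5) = -63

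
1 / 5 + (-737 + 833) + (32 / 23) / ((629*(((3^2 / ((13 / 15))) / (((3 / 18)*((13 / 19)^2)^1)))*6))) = 610431653897 / 6345443205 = 96.20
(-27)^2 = 729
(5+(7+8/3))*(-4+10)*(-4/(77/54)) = -1728/7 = -246.86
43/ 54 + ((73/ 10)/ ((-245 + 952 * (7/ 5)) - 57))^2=0.80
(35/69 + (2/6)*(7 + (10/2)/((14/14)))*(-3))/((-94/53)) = 42029/6486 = 6.48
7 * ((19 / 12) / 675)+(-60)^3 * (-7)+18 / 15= 12247209853 / 8100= 1512001.22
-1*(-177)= 177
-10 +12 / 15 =-46 / 5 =-9.20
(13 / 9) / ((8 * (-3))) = -13 / 216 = -0.06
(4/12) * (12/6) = 2/3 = 0.67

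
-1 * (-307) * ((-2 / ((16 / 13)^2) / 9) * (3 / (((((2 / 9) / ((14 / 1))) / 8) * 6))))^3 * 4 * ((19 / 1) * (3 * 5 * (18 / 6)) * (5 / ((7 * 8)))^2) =-221718868063875 / 524288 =-422895179.87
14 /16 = 7 /8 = 0.88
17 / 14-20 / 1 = -263 / 14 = -18.79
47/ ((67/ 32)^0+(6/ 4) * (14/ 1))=47/ 22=2.14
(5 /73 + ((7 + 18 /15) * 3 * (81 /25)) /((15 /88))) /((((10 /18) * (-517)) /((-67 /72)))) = 1429594343 /943525000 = 1.52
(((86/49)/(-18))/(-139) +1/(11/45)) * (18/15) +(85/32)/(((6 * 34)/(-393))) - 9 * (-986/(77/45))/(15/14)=696248364023/143848320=4840.16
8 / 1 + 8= 16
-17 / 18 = -0.94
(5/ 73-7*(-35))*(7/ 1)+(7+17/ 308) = 38729469/ 22484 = 1722.53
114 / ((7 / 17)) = 1938 / 7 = 276.86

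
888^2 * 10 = 7885440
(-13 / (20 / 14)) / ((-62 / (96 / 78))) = 28 / 155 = 0.18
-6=-6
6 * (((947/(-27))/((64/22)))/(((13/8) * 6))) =-7.42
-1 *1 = -1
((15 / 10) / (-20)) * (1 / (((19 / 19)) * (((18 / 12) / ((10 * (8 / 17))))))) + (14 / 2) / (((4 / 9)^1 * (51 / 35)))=719 / 68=10.57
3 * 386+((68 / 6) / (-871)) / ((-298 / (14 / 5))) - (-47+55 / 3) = 770022146 / 648895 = 1186.67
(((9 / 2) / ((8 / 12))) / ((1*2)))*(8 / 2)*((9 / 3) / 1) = 81 / 2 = 40.50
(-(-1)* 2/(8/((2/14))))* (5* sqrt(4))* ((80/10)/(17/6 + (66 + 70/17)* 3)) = 408/30443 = 0.01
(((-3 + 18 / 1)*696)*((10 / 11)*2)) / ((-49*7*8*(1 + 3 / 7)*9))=-290 / 539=-0.54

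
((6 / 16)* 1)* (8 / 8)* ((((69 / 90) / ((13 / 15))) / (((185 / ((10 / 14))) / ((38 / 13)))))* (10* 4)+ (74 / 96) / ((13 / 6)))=793257 / 2801344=0.28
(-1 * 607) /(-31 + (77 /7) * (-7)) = 607 /108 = 5.62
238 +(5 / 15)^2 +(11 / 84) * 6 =30101 / 126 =238.90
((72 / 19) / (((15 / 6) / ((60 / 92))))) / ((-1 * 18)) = -24 / 437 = -0.05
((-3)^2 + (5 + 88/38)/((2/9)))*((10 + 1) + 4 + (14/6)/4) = 653.27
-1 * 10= -10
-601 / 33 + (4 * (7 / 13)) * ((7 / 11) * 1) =-7225 / 429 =-16.84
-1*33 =-33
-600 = -600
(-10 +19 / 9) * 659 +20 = -46609 / 9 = -5178.78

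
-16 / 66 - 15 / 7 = -551 / 231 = -2.39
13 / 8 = 1.62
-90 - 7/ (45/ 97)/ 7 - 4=-4327/ 45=-96.16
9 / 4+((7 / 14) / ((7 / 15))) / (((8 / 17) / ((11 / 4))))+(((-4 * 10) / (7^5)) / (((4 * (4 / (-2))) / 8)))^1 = 9157573 / 1075648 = 8.51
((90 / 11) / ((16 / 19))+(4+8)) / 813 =0.03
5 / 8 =0.62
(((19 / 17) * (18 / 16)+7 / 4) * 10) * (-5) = -10225 / 68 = -150.37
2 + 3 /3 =3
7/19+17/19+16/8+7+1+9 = 385/19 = 20.26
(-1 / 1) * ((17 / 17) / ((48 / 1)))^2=-1 / 2304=-0.00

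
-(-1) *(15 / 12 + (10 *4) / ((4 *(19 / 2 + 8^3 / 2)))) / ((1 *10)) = 547 / 4248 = 0.13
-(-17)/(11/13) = 221/11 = 20.09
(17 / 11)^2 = 289 / 121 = 2.39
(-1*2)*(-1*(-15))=-30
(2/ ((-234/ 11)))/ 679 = -11/ 79443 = -0.00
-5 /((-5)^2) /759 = -1 /3795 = -0.00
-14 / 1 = -14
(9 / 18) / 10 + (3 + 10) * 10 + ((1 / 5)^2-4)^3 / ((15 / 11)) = 26409573 / 312500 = 84.51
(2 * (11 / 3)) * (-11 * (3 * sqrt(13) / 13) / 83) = -242 * sqrt(13) / 1079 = -0.81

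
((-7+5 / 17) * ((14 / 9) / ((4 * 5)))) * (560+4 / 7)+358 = 5578 / 85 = 65.62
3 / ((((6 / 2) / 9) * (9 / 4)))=4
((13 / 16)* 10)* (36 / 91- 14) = -110.54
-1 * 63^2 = -3969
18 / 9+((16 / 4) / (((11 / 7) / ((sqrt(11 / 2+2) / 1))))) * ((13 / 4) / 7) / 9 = 13 * sqrt(30) / 198+2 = 2.36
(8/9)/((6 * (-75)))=-4/2025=-0.00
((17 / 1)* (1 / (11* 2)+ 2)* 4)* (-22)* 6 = -18360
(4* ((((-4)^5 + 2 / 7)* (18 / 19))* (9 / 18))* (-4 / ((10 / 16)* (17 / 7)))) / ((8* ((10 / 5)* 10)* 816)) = 10749 / 274550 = 0.04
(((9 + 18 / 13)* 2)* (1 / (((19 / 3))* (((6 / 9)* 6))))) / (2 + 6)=405 / 3952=0.10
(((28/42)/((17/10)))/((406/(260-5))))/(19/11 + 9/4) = 88/1421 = 0.06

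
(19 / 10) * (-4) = -38 / 5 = -7.60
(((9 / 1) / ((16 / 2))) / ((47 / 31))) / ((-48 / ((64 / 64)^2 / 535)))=-93 / 3218560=-0.00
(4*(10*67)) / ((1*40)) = 67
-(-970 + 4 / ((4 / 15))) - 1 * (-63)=1018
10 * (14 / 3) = 140 / 3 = 46.67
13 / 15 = 0.87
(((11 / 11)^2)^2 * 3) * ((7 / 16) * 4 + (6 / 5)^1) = 177 / 20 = 8.85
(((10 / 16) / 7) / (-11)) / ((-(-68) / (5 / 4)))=-0.00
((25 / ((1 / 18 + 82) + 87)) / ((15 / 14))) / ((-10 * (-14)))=3 / 3043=0.00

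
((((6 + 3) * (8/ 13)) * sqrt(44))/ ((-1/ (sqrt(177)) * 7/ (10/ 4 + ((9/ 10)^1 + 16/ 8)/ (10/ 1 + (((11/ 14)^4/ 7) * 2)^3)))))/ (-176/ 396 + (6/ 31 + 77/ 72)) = -1345664124527003286976 * sqrt(1947)/ 249494833058927559285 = -237.99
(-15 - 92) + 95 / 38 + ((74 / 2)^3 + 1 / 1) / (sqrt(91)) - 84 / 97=-20441 / 194 + 50654*sqrt(91) / 91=5204.62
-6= -6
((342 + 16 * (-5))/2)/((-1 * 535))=-131/535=-0.24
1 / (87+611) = 1 / 698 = 0.00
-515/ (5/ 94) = -9682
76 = 76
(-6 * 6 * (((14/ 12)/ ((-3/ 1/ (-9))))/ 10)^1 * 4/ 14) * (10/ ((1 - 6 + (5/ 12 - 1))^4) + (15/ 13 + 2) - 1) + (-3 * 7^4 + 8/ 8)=-7209.79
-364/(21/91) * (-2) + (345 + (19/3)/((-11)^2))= 423466/121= 3499.72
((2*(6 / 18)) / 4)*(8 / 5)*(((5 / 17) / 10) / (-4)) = -1 / 510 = -0.00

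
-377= -377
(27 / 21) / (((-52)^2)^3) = 9 / 138394267648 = 0.00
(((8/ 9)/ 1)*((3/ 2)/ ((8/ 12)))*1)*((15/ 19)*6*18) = 3240/ 19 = 170.53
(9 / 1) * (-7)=-63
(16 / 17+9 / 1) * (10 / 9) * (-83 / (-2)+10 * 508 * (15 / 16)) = 8118760 / 153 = 53063.79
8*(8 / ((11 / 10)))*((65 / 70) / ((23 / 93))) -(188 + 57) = -47015 / 1771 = -26.55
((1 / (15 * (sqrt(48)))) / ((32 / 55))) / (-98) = -11 * sqrt(3) / 112896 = -0.00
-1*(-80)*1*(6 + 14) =1600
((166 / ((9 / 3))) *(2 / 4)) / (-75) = -83 / 225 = -0.37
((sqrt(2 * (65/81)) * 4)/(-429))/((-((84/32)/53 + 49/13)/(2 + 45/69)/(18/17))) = 0.01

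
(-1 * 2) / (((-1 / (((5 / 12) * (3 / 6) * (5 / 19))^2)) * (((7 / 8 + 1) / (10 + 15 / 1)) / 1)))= 3125 / 38988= 0.08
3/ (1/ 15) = 45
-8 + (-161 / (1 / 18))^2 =8398396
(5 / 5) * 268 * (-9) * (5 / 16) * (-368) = 277380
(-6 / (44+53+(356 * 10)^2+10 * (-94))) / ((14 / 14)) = -6 / 12672757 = -0.00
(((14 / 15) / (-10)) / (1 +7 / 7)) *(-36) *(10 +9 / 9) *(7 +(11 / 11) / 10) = 16401 / 125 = 131.21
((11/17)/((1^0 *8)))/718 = 11/97648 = 0.00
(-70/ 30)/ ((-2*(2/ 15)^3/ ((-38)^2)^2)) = 1026277875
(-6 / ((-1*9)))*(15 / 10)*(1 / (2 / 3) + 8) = 9.50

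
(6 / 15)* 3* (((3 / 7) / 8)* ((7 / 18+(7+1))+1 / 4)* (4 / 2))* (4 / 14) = 0.32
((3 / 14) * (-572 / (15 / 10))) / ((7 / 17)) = -9724 / 49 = -198.45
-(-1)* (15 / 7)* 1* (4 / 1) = 60 / 7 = 8.57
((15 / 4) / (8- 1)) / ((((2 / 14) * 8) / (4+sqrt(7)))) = 15 * sqrt(7) / 32+15 / 8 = 3.12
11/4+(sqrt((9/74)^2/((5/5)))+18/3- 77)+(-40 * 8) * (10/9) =-564347/1332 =-423.68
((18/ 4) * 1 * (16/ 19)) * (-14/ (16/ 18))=-1134/ 19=-59.68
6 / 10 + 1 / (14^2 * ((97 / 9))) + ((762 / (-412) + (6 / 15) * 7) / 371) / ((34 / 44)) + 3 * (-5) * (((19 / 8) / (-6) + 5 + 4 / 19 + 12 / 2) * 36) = -244690149335008 / 41903802605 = -5839.33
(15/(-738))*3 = -5/82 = -0.06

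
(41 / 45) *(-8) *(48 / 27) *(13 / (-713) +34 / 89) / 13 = -0.36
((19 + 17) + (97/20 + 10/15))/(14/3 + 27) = 2491/1900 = 1.31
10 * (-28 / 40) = -7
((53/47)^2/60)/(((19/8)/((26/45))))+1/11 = 29937173/311634675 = 0.10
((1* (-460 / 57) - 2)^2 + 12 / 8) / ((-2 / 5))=-3343495 / 12996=-257.27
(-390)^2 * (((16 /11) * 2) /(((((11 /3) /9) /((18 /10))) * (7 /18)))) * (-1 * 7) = -4257826560 /121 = -35188649.26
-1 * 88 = -88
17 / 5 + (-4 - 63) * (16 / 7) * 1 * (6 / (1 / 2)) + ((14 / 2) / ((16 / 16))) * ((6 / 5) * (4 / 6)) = -12801 / 7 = -1828.71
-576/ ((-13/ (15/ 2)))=4320/ 13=332.31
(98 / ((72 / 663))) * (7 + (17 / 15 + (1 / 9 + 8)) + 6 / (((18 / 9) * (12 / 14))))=19243133 / 1080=17817.72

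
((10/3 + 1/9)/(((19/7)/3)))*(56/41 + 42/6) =74431/2337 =31.85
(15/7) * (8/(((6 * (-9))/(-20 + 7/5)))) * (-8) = -992/21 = -47.24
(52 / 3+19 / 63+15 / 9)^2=372.55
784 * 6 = 4704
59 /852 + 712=606683 /852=712.07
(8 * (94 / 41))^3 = 425259008 / 68921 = 6170.24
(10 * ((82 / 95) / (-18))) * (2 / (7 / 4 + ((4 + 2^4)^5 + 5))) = -656 / 2188804617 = -0.00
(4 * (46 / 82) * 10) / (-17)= -1.32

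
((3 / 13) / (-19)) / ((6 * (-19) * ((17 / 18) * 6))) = 3 / 159562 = 0.00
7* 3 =21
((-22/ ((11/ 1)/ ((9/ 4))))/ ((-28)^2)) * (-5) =45/ 1568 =0.03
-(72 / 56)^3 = -729 / 343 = -2.13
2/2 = 1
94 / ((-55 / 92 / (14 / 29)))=-121072 / 1595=-75.91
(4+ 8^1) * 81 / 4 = 243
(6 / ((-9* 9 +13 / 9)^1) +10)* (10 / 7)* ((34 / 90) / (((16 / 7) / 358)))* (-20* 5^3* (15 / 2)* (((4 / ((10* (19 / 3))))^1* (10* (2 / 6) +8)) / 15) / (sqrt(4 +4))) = -265376.19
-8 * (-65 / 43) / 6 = 260 / 129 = 2.02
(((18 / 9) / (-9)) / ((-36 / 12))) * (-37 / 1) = -74 / 27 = -2.74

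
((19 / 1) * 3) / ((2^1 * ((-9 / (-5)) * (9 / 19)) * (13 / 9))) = 1805 / 78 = 23.14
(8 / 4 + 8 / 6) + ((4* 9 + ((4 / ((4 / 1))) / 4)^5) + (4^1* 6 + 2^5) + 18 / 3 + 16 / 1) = 117.33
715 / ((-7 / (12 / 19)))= -8580 / 133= -64.51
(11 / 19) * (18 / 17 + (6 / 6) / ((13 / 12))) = 4818 / 4199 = 1.15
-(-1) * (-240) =-240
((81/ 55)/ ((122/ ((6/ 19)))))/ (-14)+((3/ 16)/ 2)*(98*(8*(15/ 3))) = 163983891/ 446215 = 367.50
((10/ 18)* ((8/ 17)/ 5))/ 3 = 8/ 459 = 0.02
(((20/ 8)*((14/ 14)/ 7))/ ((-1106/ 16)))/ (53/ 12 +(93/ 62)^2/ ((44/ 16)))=-2640/ 2674861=-0.00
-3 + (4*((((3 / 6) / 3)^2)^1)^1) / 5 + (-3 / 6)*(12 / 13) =-2012 / 585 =-3.44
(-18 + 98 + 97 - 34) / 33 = 13 / 3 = 4.33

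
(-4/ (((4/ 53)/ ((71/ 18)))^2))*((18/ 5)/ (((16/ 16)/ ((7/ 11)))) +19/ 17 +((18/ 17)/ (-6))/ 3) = -410644901/ 11220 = -36599.37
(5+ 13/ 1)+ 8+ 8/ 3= 86/ 3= 28.67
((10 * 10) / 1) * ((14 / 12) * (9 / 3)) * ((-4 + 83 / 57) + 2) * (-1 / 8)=5425 / 228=23.79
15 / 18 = 5 / 6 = 0.83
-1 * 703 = -703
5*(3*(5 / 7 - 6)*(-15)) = 8325 / 7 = 1189.29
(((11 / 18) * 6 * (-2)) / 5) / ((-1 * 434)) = 11 / 3255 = 0.00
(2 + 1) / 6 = 1 / 2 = 0.50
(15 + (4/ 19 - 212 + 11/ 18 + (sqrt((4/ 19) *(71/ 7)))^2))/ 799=-464539/ 1912806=-0.24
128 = 128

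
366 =366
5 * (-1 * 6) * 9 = -270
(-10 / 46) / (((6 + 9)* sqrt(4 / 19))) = -sqrt(19) / 138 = -0.03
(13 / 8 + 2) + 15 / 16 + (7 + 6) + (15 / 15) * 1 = 297 / 16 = 18.56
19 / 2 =9.50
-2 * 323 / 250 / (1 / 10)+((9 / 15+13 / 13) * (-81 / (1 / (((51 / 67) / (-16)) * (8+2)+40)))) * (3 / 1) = -25783057 / 1675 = -15392.87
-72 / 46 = -36 / 23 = -1.57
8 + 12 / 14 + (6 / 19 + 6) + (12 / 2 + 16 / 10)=15144 / 665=22.77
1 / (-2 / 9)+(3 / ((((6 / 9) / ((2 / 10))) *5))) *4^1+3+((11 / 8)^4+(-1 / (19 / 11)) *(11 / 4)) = 1.20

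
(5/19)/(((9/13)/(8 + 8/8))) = 65/19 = 3.42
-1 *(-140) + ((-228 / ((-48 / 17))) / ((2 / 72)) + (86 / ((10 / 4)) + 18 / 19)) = 292823 / 95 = 3082.35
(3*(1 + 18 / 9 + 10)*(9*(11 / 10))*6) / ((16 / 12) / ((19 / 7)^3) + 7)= 238343391 / 727055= 327.82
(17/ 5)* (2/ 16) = 17/ 40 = 0.42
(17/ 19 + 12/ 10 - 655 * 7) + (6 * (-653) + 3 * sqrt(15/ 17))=-807586/ 95 + 3 * sqrt(255)/ 17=-8498.09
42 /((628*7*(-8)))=-3 /2512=-0.00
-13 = -13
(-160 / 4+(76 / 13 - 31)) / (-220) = 77 / 260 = 0.30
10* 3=30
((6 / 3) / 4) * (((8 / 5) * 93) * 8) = 2976 / 5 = 595.20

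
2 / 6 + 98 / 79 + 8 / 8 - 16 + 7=-1523 / 237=-6.43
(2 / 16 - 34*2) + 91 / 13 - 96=-1255 / 8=-156.88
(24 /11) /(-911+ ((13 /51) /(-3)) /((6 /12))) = -0.00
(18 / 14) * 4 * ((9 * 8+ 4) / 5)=2736 / 35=78.17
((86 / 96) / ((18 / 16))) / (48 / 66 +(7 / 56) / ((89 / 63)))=168388 / 172503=0.98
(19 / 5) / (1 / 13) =247 / 5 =49.40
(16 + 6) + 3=25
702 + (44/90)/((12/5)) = 37919/54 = 702.20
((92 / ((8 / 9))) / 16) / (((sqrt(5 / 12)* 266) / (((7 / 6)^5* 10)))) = 55223* sqrt(15) / 262656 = 0.81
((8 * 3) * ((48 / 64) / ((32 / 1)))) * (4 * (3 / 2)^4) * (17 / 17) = 729 / 64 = 11.39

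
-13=-13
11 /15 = 0.73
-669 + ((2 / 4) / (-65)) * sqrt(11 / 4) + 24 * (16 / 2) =-477 - sqrt(11) / 260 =-477.01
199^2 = 39601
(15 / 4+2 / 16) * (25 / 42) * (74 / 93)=925 / 504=1.84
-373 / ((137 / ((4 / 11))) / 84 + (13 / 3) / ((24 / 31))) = -375984 / 10163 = -37.00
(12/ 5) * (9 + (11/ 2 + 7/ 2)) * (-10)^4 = 432000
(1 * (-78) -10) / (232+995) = -88 / 1227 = -0.07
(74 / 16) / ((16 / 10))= 2.89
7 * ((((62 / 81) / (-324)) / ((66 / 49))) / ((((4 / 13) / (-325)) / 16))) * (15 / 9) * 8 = 1796977000 / 649539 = 2766.54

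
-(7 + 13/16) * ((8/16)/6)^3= -125/27648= -0.00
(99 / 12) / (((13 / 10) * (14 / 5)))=825 / 364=2.27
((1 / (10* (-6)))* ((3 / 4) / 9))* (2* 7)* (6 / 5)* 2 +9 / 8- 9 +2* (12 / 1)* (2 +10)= 168047 / 600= 280.08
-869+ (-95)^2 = 8156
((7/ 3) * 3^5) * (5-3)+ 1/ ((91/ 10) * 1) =103204/ 91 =1134.11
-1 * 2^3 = -8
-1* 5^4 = -625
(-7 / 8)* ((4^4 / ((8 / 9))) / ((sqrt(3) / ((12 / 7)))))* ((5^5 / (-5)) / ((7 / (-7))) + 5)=-90720* sqrt(3)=-157131.65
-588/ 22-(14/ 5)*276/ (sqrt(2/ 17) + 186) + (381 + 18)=1932*sqrt(34)/ 1470325 + 5953782051/ 16173575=368.13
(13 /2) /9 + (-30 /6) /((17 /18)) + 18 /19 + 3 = -3631 /5814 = -0.62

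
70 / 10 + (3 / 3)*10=17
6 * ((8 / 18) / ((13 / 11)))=88 / 39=2.26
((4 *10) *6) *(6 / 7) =1440 / 7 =205.71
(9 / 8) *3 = 27 / 8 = 3.38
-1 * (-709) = 709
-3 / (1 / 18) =-54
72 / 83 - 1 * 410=-33958 / 83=-409.13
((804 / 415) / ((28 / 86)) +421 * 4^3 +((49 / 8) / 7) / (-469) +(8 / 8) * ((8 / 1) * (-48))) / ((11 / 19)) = 785940836629 / 17127880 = 45886.64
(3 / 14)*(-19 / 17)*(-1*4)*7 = 114 / 17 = 6.71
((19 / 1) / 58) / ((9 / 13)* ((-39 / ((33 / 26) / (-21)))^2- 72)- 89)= 29887 / 26286529798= 0.00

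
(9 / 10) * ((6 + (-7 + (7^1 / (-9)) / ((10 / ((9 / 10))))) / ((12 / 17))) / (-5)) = 14457 / 20000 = 0.72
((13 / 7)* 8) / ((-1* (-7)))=104 / 49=2.12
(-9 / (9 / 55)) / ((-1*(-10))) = -5.50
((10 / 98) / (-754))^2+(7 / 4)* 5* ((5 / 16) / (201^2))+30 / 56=472753830184255 / 882362310613056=0.54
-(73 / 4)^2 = -5329 / 16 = -333.06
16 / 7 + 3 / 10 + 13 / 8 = 1179 / 280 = 4.21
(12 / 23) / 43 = 0.01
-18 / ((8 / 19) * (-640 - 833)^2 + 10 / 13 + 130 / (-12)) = -26676 / 1353895981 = -0.00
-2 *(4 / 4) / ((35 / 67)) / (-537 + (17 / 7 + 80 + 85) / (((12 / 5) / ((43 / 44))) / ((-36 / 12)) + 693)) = 19941746 / 2795793205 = 0.01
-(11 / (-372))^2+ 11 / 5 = 1521619 / 691920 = 2.20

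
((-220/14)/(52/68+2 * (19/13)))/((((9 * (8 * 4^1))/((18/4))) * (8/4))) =-2431/73024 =-0.03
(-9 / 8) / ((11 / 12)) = -27 / 22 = -1.23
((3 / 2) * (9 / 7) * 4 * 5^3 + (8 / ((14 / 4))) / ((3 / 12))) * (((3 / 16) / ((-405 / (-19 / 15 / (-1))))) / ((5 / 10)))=-64733 / 56700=-1.14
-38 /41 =-0.93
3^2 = 9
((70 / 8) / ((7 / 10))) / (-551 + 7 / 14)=-0.02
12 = 12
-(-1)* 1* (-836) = -836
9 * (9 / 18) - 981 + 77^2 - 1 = 9903 / 2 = 4951.50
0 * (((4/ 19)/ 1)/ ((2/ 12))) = 0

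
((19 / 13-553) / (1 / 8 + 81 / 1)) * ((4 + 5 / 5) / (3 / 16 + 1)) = -4588800 / 160303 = -28.63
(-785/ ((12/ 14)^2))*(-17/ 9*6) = 653905/ 54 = 12109.35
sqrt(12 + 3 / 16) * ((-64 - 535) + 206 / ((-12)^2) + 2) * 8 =-42881 * sqrt(195) / 36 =-16633.35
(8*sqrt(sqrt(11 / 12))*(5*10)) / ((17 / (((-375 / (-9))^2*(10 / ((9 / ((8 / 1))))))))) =250000000*11^(1 / 4)*sqrt(2)*3^(3 / 4) / 4131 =355294.86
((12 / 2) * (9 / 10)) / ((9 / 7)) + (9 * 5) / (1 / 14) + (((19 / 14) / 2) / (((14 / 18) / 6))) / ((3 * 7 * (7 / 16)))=7620411 / 12005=634.77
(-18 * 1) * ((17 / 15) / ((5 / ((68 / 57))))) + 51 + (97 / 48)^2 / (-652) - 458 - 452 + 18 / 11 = -6767732048681 / 7849036800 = -862.24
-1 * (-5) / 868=0.01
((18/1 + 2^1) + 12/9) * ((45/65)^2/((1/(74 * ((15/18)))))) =106560/169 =630.53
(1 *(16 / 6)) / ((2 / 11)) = 44 / 3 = 14.67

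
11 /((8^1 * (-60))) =-11 /480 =-0.02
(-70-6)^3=-438976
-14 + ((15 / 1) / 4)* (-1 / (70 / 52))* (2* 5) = -293 / 7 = -41.86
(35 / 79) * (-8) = -280 / 79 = -3.54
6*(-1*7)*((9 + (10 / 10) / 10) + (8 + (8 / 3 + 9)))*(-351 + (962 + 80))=-4174331 / 5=-834866.20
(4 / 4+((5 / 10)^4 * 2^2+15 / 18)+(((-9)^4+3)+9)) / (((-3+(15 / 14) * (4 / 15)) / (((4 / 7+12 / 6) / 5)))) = -236703 / 190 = -1245.81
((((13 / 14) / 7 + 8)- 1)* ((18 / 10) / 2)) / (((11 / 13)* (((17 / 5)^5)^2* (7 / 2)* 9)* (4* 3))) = 5916015625 / 60850759891152616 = 0.00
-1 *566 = -566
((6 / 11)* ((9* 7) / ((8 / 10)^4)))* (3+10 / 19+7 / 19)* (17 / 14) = 10614375 / 26752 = 396.77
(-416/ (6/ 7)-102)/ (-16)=36.71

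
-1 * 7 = -7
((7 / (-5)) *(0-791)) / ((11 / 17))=1711.44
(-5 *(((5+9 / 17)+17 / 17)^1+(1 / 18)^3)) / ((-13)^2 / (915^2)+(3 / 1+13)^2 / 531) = -67.69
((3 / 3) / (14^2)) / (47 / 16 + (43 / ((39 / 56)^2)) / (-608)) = 115596 / 63250621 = 0.00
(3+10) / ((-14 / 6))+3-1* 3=-39 / 7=-5.57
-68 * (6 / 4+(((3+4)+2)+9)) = -1326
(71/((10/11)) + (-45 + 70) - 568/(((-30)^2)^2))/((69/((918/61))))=177459668/7891875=22.49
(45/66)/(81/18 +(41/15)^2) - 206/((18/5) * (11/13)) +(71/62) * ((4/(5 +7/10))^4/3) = -3925329205954430/58173076466901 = -67.48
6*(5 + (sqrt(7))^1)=6*sqrt(7) + 30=45.87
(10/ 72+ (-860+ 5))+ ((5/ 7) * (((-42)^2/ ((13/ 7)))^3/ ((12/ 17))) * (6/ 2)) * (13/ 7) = 29393759788145/ 6084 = 4831321464.19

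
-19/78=-0.24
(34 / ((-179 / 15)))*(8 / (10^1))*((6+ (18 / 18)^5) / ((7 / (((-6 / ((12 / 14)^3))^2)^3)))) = -27683031164477633 / 16235168256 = -1705127.46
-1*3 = -3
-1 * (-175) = 175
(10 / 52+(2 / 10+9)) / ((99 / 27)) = 333 / 130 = 2.56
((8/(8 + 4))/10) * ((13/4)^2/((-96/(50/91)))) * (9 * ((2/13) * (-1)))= 5/896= 0.01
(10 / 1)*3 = 30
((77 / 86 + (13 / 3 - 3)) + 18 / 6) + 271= 71267 / 258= 276.23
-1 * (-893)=893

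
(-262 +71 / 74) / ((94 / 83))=-34113 / 148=-230.49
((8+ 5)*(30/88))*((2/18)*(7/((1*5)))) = 91/132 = 0.69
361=361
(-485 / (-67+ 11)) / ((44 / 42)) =1455 / 176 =8.27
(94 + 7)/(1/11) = 1111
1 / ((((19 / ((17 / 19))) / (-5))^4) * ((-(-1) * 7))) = 0.00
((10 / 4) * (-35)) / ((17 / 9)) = -1575 / 34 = -46.32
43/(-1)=-43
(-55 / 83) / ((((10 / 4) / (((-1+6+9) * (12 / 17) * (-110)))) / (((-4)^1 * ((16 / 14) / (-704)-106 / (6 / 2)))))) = 57463120 / 1411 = 40725.10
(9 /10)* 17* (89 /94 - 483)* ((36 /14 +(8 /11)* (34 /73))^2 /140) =-463782826792449 /1039496588900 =-446.16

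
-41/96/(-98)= 0.00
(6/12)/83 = 0.01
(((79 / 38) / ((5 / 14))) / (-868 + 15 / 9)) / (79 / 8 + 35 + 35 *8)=-13272 / 641706095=-0.00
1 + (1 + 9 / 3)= 5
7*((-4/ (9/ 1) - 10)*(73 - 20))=-34874/ 9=-3874.89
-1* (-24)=24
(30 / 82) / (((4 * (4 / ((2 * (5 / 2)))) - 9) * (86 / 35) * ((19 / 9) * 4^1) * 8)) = -23625 / 62170432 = -0.00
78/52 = 3/2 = 1.50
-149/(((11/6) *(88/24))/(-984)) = 2639088/121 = 21810.64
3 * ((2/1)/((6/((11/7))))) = 11/7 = 1.57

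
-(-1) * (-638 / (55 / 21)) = -1218 / 5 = -243.60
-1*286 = -286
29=29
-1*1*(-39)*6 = 234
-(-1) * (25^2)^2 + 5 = 390630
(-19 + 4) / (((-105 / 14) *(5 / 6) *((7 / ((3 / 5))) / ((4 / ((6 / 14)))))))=48 / 25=1.92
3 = 3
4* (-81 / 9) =-36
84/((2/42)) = 1764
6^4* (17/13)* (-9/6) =-33048/13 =-2542.15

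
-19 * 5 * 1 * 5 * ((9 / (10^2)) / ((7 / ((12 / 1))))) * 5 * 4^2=-41040 / 7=-5862.86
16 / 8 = 2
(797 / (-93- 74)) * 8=-6376 / 167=-38.18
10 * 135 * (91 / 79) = 122850 / 79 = 1555.06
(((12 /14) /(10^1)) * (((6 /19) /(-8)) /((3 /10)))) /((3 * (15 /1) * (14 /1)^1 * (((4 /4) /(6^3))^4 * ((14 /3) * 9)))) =-30233088 /32585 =-927.82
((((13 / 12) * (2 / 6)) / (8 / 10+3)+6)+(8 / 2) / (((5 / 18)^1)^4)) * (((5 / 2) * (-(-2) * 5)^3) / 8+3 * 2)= 184615315157 / 855000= 215924.35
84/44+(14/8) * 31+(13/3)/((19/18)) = 50381/836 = 60.26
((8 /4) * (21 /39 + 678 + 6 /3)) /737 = 17694 /9581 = 1.85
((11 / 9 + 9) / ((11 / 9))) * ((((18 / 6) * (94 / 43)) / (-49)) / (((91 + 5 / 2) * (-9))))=17296 / 13002297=0.00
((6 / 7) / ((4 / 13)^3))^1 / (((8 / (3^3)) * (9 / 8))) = 19773 / 224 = 88.27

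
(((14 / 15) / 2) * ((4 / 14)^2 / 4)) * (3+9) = 4 / 35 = 0.11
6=6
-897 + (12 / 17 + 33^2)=3276 / 17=192.71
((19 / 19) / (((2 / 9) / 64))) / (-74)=-144 / 37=-3.89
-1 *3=-3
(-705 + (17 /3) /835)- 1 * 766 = -3684838 /2505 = -1470.99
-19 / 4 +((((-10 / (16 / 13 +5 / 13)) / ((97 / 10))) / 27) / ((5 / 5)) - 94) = -21729805 / 219996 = -98.77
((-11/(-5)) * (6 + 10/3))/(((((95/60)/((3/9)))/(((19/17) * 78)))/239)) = 90066.45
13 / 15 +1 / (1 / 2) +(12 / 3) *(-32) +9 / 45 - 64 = -188.93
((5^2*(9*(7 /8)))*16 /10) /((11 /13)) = 372.27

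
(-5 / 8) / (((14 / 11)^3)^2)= -8857805 / 60236288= -0.15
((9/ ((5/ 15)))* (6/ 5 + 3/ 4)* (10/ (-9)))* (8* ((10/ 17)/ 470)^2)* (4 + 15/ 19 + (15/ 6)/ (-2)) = -31473/ 12129619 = -0.00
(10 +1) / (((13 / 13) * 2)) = 11 / 2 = 5.50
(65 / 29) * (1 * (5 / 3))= 325 / 87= 3.74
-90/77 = -1.17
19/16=1.19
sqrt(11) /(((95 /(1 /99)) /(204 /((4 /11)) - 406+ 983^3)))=949862242 * sqrt(11) /9405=334964.03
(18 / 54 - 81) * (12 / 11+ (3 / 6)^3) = -1177 / 12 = -98.08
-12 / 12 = -1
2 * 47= 94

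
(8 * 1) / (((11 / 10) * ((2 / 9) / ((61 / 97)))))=21960 / 1067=20.58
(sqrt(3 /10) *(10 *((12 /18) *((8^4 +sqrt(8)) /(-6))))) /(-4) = sqrt(30) *(sqrt(2) +2048) /18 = 623.62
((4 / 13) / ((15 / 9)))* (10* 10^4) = 18461.54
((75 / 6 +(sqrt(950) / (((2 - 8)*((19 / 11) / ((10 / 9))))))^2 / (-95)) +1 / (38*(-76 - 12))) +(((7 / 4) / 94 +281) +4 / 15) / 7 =4005325289899 / 76192688880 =52.57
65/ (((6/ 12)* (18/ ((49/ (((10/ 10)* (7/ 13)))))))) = 5915/ 9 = 657.22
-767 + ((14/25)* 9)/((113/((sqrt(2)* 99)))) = -767 + 12474* sqrt(2)/2825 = -760.76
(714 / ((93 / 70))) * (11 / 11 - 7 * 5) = -566440 / 31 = -18272.26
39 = 39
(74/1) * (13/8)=481/4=120.25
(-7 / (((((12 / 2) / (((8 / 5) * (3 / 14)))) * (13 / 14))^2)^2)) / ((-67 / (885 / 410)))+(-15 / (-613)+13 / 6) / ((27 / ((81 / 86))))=395195160651737 / 5170124572632500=0.08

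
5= 5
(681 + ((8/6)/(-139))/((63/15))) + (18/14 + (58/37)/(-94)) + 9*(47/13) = 141509630432/197969499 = 714.81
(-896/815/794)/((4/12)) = -1344/323555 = -0.00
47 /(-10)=-47 /10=-4.70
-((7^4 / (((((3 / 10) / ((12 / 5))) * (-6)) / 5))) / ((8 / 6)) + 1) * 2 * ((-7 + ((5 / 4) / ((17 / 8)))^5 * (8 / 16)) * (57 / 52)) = -183288.50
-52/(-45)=52/45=1.16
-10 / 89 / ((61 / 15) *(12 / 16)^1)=-200 / 5429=-0.04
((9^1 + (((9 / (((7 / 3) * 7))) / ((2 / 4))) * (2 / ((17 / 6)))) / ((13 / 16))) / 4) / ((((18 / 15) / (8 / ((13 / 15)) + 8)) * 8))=179715 / 40222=4.47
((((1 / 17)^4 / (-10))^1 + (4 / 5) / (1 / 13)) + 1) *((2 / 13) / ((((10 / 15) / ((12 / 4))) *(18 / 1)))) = 9521393 / 21715460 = 0.44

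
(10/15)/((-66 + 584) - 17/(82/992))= 0.00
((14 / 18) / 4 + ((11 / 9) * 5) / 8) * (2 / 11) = 23 / 132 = 0.17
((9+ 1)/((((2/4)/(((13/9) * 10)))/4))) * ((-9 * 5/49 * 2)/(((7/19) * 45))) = -395200/3087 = -128.02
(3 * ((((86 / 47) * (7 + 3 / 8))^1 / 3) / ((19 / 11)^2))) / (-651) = -0.01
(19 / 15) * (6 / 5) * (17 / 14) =323 / 175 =1.85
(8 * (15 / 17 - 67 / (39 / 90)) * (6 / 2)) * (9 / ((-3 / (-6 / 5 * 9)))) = -26418960 / 221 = -119542.81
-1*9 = -9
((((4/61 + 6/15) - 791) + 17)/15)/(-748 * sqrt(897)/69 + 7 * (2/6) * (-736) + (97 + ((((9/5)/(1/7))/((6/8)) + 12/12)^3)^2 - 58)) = -316013571808537295000/194901168964064874401024237 - 107711269531250 * sqrt(897)/194901168964064874401024237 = -0.00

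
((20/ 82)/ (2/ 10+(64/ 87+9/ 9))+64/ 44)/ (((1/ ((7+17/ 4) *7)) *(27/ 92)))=241581305/ 569613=424.11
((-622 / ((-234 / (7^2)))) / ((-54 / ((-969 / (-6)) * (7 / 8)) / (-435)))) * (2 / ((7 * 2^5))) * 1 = 713718565 / 539136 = 1323.82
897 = 897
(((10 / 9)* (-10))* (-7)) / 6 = 350 / 27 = 12.96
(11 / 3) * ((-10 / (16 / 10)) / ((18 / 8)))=-275 / 27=-10.19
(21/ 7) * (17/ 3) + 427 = 444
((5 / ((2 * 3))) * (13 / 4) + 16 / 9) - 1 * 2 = 179 / 72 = 2.49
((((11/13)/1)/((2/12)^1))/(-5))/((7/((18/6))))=-198/455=-0.44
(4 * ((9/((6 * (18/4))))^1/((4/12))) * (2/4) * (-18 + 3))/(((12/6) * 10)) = -3/2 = -1.50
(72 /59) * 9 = 648 /59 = 10.98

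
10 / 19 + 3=67 / 19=3.53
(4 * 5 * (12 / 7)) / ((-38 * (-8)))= 15 / 133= 0.11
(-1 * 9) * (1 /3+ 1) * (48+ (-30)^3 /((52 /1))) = 73512 /13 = 5654.77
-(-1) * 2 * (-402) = -804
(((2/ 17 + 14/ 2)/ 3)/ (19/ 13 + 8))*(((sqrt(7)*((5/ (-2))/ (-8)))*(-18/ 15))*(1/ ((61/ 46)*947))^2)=-832117*sqrt(7)/ 13955443940598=-0.00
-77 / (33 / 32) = -224 / 3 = -74.67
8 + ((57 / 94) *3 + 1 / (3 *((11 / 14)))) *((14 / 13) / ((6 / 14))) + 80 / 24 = 1026533 / 60489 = 16.97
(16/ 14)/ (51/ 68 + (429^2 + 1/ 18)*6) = 96/ 92756755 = 0.00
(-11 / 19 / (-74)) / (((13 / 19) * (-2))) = -11 / 1924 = -0.01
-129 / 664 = -0.19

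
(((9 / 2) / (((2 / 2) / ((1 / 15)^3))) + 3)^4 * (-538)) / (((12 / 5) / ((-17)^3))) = 33931341031998319597 / 379687500000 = 89366494.90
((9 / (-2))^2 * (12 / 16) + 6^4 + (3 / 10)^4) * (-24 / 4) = -9833967 / 1250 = -7867.17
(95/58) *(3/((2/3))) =855/116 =7.37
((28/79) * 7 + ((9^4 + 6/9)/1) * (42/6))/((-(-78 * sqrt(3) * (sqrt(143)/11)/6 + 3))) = 119750323/512868 + 141523109 * sqrt(429)/1538604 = 2138.64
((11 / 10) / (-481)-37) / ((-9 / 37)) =59327 / 390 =152.12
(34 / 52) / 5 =17 / 130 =0.13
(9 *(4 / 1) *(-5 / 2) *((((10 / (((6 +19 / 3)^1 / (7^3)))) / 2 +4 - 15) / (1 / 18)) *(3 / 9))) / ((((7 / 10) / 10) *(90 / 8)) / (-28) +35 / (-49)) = 5731084800 / 61531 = 93141.42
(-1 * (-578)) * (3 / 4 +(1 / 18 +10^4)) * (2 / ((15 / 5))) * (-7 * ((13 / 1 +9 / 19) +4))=-241808437444 / 513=-471361476.50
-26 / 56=-13 / 28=-0.46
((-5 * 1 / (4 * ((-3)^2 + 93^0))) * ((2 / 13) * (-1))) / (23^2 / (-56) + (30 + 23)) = 14 / 31707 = 0.00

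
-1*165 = -165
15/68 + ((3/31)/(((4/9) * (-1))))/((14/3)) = 5133/29512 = 0.17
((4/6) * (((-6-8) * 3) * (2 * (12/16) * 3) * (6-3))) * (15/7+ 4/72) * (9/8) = -7479/8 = -934.88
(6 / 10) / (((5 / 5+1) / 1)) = 3 / 10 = 0.30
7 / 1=7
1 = 1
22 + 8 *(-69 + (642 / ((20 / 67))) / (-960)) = -219169 / 400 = -547.92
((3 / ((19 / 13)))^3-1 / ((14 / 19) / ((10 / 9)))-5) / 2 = 924907 / 864234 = 1.07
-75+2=-73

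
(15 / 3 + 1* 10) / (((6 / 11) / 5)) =275 / 2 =137.50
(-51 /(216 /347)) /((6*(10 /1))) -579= -2507179 /4320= -580.37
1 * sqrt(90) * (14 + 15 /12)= 183 * sqrt(10) /4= 144.67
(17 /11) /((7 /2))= 34 /77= 0.44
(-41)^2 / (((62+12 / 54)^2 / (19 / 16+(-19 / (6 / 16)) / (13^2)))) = 326831787 / 847974400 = 0.39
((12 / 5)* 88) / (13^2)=1056 / 845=1.25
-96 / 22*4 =-192 / 11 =-17.45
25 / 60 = 0.42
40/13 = 3.08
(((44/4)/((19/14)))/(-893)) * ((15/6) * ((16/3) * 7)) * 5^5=-134750000/50901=-2647.30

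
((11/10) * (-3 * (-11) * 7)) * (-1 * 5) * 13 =-33033/2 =-16516.50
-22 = -22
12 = 12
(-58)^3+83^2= -188223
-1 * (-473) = 473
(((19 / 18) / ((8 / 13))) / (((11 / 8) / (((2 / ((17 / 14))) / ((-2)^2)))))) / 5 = 1729 / 16830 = 0.10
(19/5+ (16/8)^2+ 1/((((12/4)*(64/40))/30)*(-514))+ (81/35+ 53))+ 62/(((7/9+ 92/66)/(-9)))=-599787217/3094280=-193.84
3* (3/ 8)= 9/ 8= 1.12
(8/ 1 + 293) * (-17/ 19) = -5117/ 19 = -269.32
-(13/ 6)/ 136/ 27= -13/ 22032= -0.00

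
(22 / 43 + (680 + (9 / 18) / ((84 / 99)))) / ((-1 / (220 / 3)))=-30068335 / 602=-49947.40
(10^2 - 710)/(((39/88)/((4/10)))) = -21472/39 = -550.56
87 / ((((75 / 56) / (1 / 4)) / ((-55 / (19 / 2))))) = -8932 / 95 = -94.02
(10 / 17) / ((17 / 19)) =0.66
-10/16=-5/8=-0.62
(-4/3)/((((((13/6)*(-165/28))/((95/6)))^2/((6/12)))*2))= -283024/552123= -0.51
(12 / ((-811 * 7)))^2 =144 / 32228329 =0.00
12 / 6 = 2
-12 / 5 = -2.40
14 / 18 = 7 / 9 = 0.78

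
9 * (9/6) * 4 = 54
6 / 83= 0.07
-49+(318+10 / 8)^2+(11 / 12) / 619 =3026807909 / 29712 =101871.56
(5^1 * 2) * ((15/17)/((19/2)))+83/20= 32809/6460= 5.08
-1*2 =-2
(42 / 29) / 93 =0.02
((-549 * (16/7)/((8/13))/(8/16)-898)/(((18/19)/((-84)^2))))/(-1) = 37063376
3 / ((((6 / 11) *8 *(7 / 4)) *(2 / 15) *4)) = 165 / 224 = 0.74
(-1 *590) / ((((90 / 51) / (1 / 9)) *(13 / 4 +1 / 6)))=-4012 / 369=-10.87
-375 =-375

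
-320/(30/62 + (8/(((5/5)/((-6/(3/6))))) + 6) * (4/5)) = 9920/2217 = 4.47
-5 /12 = -0.42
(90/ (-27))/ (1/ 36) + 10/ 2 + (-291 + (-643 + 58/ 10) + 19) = -5121/ 5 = -1024.20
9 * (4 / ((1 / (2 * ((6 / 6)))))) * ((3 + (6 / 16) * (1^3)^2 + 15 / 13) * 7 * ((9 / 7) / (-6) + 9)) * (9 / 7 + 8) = 2606985 / 14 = 186213.21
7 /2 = 3.50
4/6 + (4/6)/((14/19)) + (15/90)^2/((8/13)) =3259/2016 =1.62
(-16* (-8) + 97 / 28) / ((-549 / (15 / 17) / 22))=-67485 / 14518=-4.65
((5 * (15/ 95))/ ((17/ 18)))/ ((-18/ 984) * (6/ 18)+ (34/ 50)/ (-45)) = -49815000/ 1263899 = -39.41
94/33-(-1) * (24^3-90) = 453316/33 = 13736.85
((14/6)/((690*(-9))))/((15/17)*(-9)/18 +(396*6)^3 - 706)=-119/4248161926575975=-0.00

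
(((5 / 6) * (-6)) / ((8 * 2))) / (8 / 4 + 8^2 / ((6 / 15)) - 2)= -0.00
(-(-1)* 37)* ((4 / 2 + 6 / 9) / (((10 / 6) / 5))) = 296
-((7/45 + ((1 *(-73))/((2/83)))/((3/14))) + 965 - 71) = 595958/45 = 13243.51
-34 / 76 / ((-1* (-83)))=-0.01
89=89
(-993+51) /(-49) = 942 /49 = 19.22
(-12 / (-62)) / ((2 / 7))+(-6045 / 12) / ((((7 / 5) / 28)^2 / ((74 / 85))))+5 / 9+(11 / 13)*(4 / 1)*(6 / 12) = -10816259030 / 61659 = -175420.60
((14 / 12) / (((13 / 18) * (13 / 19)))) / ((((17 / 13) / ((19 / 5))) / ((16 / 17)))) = 121296 / 18785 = 6.46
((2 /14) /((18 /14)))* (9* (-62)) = -62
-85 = -85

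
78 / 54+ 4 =5.44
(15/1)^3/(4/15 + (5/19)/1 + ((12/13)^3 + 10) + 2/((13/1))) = 2113239375/7182007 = 294.24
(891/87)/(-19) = -297/551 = -0.54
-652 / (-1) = 652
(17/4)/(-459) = -0.01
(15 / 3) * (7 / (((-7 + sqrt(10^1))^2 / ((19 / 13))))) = 3.47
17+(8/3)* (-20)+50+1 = 44/3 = 14.67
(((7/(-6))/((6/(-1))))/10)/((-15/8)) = -7/675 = -0.01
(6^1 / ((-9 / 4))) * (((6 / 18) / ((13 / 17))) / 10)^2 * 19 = -0.10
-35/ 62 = -0.56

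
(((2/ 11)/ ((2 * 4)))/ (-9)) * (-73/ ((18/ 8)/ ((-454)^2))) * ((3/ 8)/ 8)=3761617/ 4752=791.59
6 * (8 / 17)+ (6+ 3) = 201 / 17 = 11.82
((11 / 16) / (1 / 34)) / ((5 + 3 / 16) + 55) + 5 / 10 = 1711 / 1926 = 0.89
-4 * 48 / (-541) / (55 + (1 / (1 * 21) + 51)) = 4032 / 1204807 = 0.00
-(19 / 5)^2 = -14.44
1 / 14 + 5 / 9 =79 / 126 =0.63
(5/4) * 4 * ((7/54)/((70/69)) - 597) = -107437/36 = -2984.36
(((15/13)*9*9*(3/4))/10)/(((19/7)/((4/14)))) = 729/988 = 0.74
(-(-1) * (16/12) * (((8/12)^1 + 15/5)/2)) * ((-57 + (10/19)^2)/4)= -225247/6498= -34.66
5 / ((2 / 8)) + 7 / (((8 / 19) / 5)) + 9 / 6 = 837 / 8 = 104.62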